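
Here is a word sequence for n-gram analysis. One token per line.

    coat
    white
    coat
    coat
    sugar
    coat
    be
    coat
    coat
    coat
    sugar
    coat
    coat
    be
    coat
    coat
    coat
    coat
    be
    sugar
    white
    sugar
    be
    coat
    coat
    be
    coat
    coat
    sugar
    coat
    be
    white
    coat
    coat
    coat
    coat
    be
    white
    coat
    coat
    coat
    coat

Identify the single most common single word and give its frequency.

Unigram frequencies (highest first):
  coat: 26
  be: 7
  sugar: 5
  white: 4

"coat", 26 times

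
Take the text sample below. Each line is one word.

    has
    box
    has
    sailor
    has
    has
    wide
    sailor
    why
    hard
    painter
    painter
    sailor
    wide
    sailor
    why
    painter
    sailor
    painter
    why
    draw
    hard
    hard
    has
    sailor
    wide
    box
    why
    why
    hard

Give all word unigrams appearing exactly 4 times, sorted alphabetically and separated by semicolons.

hard; painter

Unigram counts meeting the condition (exactly 4 times):
  hard: 4
  painter: 4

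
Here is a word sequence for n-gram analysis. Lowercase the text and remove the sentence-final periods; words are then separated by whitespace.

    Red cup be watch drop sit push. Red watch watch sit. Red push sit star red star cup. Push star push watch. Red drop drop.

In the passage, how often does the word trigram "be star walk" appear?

Scanning the 23 overlapping trigram windows for "be star walk":
  (none found)

0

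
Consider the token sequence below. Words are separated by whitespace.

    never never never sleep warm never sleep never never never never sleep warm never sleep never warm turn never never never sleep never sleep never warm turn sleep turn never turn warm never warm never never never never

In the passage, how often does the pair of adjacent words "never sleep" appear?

Scanning the 37 overlapping bigram windows for "never sleep":
  position 3–4: never sleep
  position 6–7: never sleep
  position 11–12: never sleep
  position 14–15: never sleep
  position 21–22: never sleep
  position 23–24: never sleep

6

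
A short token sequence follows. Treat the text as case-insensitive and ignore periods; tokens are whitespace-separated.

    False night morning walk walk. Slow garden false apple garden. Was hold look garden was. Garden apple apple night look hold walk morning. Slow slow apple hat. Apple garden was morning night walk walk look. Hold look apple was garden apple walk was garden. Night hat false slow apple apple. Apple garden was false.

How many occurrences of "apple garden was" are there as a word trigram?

3

Scanning the 52 overlapping trigram windows for "apple garden was":
  position 9–11: apple garden was
  position 28–30: apple garden was
  position 51–53: apple garden was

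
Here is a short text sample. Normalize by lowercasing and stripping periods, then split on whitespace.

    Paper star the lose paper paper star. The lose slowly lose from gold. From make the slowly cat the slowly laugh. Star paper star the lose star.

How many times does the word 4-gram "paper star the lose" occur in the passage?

Scanning the 24 overlapping 4-gram windows for "paper star the lose":
  position 1–4: paper star the lose
  position 6–9: paper star the lose
  position 23–26: paper star the lose

3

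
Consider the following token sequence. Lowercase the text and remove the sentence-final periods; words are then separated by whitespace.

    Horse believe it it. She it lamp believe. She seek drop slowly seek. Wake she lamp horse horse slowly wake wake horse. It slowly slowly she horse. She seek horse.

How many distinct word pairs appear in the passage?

28

30 tokens → 29 bigram windows in total.
Repeated bigrams (each contributes count−1 duplicates):
  she seek: 2
1 duplicate windows → 29 − 1 = 28 distinct.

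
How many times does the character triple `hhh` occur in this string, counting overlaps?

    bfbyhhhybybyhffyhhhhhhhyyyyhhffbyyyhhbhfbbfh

Sliding a length-3 window over the 44 characters (42 positions):
  position 5–7: hhh
  position 17–19: hhh
  position 18–20: hhh
  position 19–21: hhh
  position 20–22: hhh
  position 21–23: hhh

6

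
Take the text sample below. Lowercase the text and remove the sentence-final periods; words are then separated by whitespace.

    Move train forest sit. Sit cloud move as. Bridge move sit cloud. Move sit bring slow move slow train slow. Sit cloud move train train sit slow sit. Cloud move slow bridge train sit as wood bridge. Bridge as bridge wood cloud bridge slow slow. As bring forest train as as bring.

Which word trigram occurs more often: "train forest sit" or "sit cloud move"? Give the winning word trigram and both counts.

"sit cloud move" (4 vs 1)

"train forest sit": 1 occurrence
"sit cloud move": 4 occurrences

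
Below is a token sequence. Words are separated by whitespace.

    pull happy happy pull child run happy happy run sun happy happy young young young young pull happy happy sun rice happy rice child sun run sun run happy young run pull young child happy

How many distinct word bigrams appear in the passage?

24

35 tokens → 34 bigram windows in total.
Repeated bigrams (each contributes count−1 duplicates):
  happy happy: 4
  young young: 3
  happy young: 2
  pull happy: 2
  run happy: 2
  run sun: 2
  sun run: 2
10 duplicate windows → 34 − 10 = 24 distinct.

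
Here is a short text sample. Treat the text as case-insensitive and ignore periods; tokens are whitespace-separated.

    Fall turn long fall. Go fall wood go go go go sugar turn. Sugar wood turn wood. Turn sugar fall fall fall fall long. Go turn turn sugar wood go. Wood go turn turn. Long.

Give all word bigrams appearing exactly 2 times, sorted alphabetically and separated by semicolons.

Bigram counts meeting the condition (exactly 2 times):
  go turn: 2
  sugar wood: 2
  turn long: 2
  turn turn: 2
  wood turn: 2

go turn; sugar wood; turn long; turn turn; wood turn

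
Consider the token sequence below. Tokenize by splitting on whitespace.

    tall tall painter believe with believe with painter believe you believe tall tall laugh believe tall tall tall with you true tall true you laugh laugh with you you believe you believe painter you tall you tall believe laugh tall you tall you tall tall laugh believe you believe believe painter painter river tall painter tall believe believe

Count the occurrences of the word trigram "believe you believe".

3

Scanning the 56 overlapping trigram windows for "believe you believe":
  position 9–11: believe you believe
  position 30–32: believe you believe
  position 47–49: believe you believe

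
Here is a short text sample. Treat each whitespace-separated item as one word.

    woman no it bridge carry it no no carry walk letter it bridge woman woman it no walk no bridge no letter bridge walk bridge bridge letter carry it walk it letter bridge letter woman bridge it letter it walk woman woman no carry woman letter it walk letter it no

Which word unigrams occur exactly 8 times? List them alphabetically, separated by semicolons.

bridge; letter; no

Unigram counts meeting the condition (exactly 8 times):
  bridge: 8
  letter: 8
  no: 8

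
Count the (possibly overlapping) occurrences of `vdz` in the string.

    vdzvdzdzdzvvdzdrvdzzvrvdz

Sliding a length-3 window over the 25 characters (23 positions):
  position 1–3: vdz
  position 4–6: vdz
  position 12–14: vdz
  position 17–19: vdz
  position 23–25: vdz

5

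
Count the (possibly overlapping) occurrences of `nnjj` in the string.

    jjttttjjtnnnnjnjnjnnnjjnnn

1

Sliding a length-4 window over the 26 characters (23 positions):
  position 20–23: nnjj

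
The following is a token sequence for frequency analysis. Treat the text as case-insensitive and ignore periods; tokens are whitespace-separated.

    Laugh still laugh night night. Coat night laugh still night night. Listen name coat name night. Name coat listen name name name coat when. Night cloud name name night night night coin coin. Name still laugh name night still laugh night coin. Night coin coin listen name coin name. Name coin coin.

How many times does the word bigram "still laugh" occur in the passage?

3

Scanning the 51 overlapping bigram windows for "still laugh":
  position 2–3: still laugh
  position 35–36: still laugh
  position 39–40: still laugh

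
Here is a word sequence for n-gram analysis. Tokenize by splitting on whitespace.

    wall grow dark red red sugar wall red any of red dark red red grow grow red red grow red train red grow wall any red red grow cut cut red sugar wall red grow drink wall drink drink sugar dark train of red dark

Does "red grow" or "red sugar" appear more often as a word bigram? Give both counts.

"red grow" (5 vs 2)

"red grow": 5 occurrences
"red sugar": 2 occurrences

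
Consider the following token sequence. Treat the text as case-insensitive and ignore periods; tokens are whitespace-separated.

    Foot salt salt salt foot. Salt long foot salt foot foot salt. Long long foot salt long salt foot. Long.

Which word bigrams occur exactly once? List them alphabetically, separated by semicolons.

Bigram counts meeting the condition (exactly once):
  foot foot: 1
  foot long: 1
  long long: 1
  long salt: 1

foot foot; foot long; long long; long salt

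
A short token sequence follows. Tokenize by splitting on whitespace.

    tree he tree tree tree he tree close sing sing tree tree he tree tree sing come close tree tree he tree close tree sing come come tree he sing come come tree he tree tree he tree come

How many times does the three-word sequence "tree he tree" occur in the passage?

Scanning the 37 overlapping trigram windows for "tree he tree":
  position 1–3: tree he tree
  position 5–7: tree he tree
  position 12–14: tree he tree
  position 20–22: tree he tree
  position 33–35: tree he tree
  position 36–38: tree he tree

6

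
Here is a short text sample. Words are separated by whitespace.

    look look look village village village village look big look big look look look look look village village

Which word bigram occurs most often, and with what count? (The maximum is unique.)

Bigram frequencies (highest first):
  look look: 6
  village village: 4
  look village: 2
  look big: 2
  big look: 2
  village look: 1

"look look", 6 times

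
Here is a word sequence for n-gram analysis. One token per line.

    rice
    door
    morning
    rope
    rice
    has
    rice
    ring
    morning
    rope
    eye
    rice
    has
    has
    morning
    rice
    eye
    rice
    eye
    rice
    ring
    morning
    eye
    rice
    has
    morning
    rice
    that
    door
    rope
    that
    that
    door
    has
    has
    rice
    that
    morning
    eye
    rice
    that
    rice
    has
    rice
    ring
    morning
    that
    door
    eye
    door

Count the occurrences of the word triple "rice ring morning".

Scanning the 48 overlapping trigram windows for "rice ring morning":
  position 7–9: rice ring morning
  position 20–22: rice ring morning
  position 44–46: rice ring morning

3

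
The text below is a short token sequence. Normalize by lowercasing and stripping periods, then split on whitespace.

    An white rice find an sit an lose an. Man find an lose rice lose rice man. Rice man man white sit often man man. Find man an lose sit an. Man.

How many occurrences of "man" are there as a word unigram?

8

Scanning the 32 tokens for "man":
  position 10: man
  position 17: man
  position 19: man
  position 20: man
  position 24: man
  position 25: man
  position 27: man
  position 32: man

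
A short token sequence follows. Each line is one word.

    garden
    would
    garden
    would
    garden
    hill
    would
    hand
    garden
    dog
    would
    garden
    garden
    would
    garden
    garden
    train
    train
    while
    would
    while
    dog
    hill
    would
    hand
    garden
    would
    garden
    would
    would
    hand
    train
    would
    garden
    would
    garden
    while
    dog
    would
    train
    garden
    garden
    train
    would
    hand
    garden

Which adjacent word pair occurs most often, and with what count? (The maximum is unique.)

"would garden", 7 times

Bigram frequencies (highest first):
  would garden: 7
  garden would: 6
  would hand: 4
  hand garden: 3
  garden garden: 3
  hill would: 2
  … (16 more, each ≤ 2)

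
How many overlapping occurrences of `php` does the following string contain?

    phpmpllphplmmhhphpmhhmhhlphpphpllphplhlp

Sliding a length-3 window over the 40 characters (38 positions):
  position 1–3: php
  position 8–10: php
  position 16–18: php
  position 26–28: php
  position 29–31: php
  position 34–36: php

6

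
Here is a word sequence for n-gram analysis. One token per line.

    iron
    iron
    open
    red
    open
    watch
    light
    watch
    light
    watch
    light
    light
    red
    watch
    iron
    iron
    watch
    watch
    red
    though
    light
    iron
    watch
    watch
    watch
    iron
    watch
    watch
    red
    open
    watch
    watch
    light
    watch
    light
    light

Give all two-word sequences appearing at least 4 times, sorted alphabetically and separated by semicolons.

Bigram counts meeting the condition (at least 4 times):
  watch light: 5
  watch watch: 5

watch light; watch watch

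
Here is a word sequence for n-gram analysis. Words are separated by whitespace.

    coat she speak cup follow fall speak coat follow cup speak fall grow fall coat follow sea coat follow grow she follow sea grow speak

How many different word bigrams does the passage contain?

25 tokens → 24 bigram windows in total.
Repeated bigrams (each contributes count−1 duplicates):
  coat follow: 3
  follow sea: 2
3 duplicate windows → 24 − 3 = 21 distinct.

21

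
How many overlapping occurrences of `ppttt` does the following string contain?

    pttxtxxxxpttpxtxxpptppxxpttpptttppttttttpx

2

Sliding a length-5 window over the 42 characters (38 positions):
  position 28–32: ppttt
  position 33–37: ppttt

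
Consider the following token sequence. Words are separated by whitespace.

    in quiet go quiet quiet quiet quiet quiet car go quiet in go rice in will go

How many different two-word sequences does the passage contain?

17 tokens → 16 bigram windows in total.
Repeated bigrams (each contributes count−1 duplicates):
  quiet quiet: 4
  go quiet: 2
4 duplicate windows → 16 − 4 = 12 distinct.

12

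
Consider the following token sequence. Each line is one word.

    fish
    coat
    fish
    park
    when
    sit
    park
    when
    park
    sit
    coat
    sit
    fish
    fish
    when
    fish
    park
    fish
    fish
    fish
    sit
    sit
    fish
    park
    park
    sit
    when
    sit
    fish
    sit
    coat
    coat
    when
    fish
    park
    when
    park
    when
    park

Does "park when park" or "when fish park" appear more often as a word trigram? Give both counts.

"park when park" (3 vs 2)

"park when park": 3 occurrences
"when fish park": 2 occurrences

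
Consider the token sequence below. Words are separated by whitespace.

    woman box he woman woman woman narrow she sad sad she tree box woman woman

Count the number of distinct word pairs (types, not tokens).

15 tokens → 14 bigram windows in total.
Repeated bigrams (each contributes count−1 duplicates):
  woman woman: 3
2 duplicate windows → 14 − 2 = 12 distinct.

12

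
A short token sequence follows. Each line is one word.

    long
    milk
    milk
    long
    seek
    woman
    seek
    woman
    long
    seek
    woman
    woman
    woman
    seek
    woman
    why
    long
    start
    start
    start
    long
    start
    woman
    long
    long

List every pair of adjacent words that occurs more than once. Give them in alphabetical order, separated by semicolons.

long seek; long start; seek woman; start start; woman long; woman seek; woman woman

Bigram counts meeting the condition (more than once):
  long seek: 2
  long start: 2
  seek woman: 4
  start start: 2
  woman long: 2
  woman seek: 2
  woman woman: 2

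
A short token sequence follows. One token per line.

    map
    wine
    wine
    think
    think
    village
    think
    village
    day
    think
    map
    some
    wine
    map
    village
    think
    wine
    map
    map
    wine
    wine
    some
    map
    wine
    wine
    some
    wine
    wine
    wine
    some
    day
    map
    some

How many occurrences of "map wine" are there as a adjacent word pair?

Scanning the 32 overlapping bigram windows for "map wine":
  position 1–2: map wine
  position 19–20: map wine
  position 23–24: map wine

3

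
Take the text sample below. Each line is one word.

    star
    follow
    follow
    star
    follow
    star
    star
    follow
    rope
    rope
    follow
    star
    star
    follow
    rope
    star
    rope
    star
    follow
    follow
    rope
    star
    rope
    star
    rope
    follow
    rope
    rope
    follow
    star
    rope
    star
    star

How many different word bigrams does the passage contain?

33 tokens → 32 bigram windows in total.
Repeated bigrams (each contributes count−1 duplicates):
  rope star: 5
  star follow: 5
  follow rope: 4
  follow star: 4
  star rope: 4
  rope follow: 3
  star star: 3
  follow follow: 2
  … (1 more repeated)
23 duplicate windows → 32 − 23 = 9 distinct.

9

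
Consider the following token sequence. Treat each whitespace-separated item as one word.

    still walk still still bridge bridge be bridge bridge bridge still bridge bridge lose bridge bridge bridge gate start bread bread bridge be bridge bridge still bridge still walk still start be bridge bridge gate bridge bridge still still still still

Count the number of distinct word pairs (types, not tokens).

18

41 tokens → 40 bigram windows in total.
Repeated bigrams (each contributes count−1 duplicates):
  bridge bridge: 9
  bridge still: 4
  still still: 4
  be bridge: 3
  still bridge: 3
  bridge be: 2
  bridge gate: 2
  still walk: 2
  … (1 more repeated)
22 duplicate windows → 40 − 22 = 18 distinct.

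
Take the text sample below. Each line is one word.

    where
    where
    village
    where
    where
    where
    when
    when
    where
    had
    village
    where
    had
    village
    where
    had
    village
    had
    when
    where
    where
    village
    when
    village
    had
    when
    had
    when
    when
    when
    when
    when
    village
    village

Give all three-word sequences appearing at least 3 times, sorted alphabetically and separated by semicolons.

when when when; where had village

Trigram counts meeting the condition (at least 3 times):
  when when when: 3
  where had village: 3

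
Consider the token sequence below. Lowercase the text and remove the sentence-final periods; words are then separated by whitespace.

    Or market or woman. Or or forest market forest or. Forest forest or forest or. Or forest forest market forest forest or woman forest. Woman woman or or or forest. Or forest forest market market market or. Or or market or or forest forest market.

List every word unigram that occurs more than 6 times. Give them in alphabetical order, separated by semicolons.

forest; market; or

Unigram counts meeting the condition (more than 6 times):
  forest: 15
  market: 8
  or: 18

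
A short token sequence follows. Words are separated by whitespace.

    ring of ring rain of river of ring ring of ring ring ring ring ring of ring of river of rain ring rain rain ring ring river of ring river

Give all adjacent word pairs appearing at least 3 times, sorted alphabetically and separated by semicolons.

of ring; ring of; ring ring; river of

Bigram counts meeting the condition (at least 3 times):
  of ring: 5
  ring of: 4
  ring ring: 6
  river of: 3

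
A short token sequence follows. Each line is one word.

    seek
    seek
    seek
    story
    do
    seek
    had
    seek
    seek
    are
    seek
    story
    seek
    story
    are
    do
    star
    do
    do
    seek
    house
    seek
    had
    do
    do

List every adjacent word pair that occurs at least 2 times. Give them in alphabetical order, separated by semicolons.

do do; do seek; seek had; seek seek; seek story

Bigram counts meeting the condition (at least 2 times):
  do do: 2
  do seek: 2
  seek had: 2
  seek seek: 3
  seek story: 3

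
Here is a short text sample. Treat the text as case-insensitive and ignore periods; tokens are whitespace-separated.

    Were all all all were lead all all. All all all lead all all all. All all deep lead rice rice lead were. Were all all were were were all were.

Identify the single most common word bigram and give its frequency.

"all all", 11 times

Bigram frequencies (highest first):
  all all: 11
  were all: 3
  all were: 3
  were were: 3
  lead all: 2
  were lead: 1
  … (7 more, each ≤ 1)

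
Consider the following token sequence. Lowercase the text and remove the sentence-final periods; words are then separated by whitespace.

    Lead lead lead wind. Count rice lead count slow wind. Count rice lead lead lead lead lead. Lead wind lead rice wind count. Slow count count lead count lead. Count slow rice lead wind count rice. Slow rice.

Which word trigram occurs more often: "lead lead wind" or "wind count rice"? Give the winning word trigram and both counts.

"lead lead wind": 2 occurrences
"wind count rice": 3 occurrences

"wind count rice" (3 vs 2)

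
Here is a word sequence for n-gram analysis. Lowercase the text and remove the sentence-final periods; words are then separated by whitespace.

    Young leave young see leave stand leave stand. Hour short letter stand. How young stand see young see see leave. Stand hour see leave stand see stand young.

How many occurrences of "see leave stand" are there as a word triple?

3

Scanning the 26 overlapping trigram windows for "see leave stand":
  position 4–6: see leave stand
  position 19–21: see leave stand
  position 23–25: see leave stand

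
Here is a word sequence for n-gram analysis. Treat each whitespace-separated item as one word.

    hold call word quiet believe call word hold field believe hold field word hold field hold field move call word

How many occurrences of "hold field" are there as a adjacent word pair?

Scanning the 19 overlapping bigram windows for "hold field":
  position 8–9: hold field
  position 11–12: hold field
  position 14–15: hold field
  position 16–17: hold field

4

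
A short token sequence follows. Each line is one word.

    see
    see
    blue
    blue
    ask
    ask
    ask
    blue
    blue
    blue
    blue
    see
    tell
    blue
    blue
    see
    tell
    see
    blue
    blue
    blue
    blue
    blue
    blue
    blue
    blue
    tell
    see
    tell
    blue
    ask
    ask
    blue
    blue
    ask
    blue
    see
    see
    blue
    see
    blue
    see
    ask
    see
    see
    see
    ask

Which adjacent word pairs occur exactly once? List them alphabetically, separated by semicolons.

ask see; blue tell

Bigram counts meeting the condition (exactly once):
  ask see: 1
  blue tell: 1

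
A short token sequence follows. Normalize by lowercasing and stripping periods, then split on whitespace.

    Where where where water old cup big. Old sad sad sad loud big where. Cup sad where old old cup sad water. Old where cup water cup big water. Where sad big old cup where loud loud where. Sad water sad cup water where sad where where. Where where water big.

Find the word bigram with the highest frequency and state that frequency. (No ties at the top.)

Bigram frequencies (highest first):
  where where: 5
  old cup: 3
  where sad: 3
  where water: 2
  water old: 2
  cup big: 2
  … (25 more, each ≤ 2)

"where where", 5 times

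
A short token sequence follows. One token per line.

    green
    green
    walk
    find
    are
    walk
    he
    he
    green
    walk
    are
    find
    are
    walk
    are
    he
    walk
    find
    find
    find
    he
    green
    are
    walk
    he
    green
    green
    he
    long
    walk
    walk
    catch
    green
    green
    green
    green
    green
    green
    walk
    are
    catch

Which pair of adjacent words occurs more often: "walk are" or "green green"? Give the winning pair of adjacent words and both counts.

"green green" (7 vs 3)

"walk are": 3 occurrences
"green green": 7 occurrences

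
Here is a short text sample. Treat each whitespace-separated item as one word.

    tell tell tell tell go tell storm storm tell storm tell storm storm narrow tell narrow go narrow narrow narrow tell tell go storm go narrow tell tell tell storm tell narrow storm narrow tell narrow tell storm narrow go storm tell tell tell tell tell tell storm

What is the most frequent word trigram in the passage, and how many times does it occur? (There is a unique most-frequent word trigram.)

Trigram frequencies (highest first):
  tell tell tell: 7
  tell tell go: 2
  tell storm storm: 2
  storm tell storm: 2
  tell storm tell: 2
  storm narrow tell: 2
  … (26 more, each ≤ 2)

"tell tell tell", 7 times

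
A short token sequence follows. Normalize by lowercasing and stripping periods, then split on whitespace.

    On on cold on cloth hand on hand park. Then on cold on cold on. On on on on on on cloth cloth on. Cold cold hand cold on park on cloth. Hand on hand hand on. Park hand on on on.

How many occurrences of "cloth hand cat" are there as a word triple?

Scanning the 40 overlapping trigram windows for "cloth hand cat":
  (none found)

0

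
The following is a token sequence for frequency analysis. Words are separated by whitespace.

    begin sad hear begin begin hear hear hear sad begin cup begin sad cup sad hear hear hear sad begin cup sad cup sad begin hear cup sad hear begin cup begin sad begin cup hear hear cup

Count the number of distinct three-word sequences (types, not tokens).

38 tokens → 36 trigram windows in total.
Repeated trigrams (each contributes count−1 duplicates):
  sad begin cup: 3
  begin cup begin: 2
  cup begin sad: 2
  cup sad hear: 2
  hear hear hear: 2
  hear hear sad: 2
  hear sad begin: 2
  sad cup sad: 2
  … (1 more repeated)
10 duplicate windows → 36 − 10 = 26 distinct.

26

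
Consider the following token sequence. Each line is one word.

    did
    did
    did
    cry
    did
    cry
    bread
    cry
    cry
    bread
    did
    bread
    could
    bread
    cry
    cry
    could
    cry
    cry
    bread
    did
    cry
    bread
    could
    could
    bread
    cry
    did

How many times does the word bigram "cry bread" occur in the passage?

Scanning the 27 overlapping bigram windows for "cry bread":
  position 6–7: cry bread
  position 9–10: cry bread
  position 19–20: cry bread
  position 22–23: cry bread

4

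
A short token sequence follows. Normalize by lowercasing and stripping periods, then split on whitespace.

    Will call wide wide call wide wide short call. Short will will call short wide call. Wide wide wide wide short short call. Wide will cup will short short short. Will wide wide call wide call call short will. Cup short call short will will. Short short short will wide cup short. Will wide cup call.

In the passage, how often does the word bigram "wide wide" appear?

Scanning the 55 overlapping bigram windows for "wide wide":
  position 3–4: wide wide
  position 6–7: wide wide
  position 17–18: wide wide
  position 18–19: wide wide
  position 19–20: wide wide
  position 32–33: wide wide

6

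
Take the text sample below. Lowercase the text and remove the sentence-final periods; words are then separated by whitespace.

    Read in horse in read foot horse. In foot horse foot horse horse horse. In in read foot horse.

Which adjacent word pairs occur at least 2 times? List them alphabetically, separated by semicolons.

Bigram counts meeting the condition (at least 2 times):
  foot horse: 4
  horse horse: 2
  horse in: 3
  in read: 2
  read foot: 2

foot horse; horse horse; horse in; in read; read foot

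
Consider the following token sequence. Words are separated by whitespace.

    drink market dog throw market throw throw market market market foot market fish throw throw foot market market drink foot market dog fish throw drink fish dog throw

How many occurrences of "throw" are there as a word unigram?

Scanning the 28 tokens for "throw":
  position 4: throw
  position 6: throw
  position 7: throw
  position 14: throw
  position 15: throw
  position 24: throw
  position 28: throw

7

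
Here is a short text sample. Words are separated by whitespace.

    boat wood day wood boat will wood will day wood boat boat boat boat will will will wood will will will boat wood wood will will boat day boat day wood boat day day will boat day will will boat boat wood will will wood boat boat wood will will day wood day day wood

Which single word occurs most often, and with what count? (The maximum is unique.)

Unigram frequencies (highest first):
  will: 17
  boat: 15
  wood: 13
  day: 10

"will", 17 times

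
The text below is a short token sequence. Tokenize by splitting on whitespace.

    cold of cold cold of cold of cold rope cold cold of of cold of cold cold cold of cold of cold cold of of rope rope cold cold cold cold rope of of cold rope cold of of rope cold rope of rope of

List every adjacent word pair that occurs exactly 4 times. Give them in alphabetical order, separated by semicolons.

Bigram counts meeting the condition (exactly 4 times):
  cold rope: 4
  of of: 4
  rope cold: 4

cold rope; of of; rope cold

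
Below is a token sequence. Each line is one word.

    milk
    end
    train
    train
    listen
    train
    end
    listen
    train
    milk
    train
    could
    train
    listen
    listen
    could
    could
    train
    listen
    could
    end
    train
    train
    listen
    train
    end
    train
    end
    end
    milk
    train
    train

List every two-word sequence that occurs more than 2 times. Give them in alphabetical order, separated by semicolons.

Bigram counts meeting the condition (more than 2 times):
  end train: 3
  listen train: 3
  train end: 3
  train listen: 4
  train train: 3

end train; listen train; train end; train listen; train train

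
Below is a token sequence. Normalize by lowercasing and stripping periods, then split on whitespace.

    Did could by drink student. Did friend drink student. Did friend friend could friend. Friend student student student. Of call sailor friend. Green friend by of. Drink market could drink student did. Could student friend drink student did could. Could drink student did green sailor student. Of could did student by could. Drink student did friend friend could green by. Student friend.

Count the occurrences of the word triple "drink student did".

6

Scanning the 60 overlapping trigram windows for "drink student did":
  position 4–6: drink student did
  position 8–10: drink student did
  position 30–32: drink student did
  position 36–38: drink student did
  position 41–43: drink student did
  position 53–55: drink student did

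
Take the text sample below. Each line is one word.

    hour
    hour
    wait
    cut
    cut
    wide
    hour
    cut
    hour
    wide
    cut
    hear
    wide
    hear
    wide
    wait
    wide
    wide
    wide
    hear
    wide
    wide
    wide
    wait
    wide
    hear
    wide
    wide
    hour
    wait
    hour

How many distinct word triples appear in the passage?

31 tokens → 29 trigram windows in total.
Repeated trigrams (each contributes count−1 duplicates):
  wide hear wide: 3
  hear wide wide: 2
  wide wait wide: 2
  wide wide wide: 2
5 duplicate windows → 29 − 5 = 24 distinct.

24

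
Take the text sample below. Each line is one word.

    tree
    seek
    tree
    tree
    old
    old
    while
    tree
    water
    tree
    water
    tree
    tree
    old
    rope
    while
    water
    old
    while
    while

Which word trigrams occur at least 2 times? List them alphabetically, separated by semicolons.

tree tree old; tree water tree

Trigram counts meeting the condition (at least 2 times):
  tree tree old: 2
  tree water tree: 2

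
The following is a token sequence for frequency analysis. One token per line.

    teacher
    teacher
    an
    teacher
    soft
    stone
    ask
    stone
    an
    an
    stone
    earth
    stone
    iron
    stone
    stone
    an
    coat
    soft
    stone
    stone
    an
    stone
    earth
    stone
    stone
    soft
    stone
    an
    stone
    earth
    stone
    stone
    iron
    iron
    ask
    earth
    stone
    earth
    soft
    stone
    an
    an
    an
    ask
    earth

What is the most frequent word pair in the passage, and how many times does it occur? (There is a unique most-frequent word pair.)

"stone an", 5 times

Bigram frequencies (highest first):
  stone an: 5
  soft stone: 4
  stone earth: 4
  earth stone: 4
  stone stone: 4
  an an: 3
  … (17 more, each ≤ 3)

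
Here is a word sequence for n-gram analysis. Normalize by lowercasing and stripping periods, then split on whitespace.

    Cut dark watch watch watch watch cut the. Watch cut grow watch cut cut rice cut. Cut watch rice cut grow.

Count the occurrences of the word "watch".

7

Scanning the 21 tokens for "watch":
  position 3: watch
  position 4: watch
  position 5: watch
  position 6: watch
  position 9: watch
  position 12: watch
  position 18: watch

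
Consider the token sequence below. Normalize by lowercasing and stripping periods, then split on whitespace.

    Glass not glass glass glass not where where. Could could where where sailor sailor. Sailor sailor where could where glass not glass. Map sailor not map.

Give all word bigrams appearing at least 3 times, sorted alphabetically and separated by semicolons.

Bigram counts meeting the condition (at least 3 times):
  glass not: 3
  sailor sailor: 3

glass not; sailor sailor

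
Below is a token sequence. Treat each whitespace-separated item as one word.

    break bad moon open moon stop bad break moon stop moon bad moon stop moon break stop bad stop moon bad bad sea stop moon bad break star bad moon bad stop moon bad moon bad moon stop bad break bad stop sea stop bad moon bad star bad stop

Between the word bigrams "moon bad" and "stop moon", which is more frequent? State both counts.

"moon bad": 7 occurrences
"stop moon": 5 occurrences

"moon bad" (7 vs 5)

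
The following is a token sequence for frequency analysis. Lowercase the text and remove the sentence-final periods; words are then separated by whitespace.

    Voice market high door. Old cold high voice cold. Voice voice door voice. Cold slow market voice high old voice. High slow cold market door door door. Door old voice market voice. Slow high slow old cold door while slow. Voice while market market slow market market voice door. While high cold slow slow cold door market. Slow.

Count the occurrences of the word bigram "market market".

Scanning the 57 overlapping bigram windows for "market market":
  position 43–44: market market
  position 46–47: market market

2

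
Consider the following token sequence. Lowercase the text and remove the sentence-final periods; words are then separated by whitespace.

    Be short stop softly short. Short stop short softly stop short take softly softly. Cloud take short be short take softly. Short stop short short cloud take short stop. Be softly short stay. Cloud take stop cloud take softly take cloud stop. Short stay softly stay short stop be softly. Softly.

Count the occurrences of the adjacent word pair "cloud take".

Scanning the 50 overlapping bigram windows for "cloud take":
  position 15–16: cloud take
  position 26–27: cloud take
  position 34–35: cloud take
  position 37–38: cloud take

4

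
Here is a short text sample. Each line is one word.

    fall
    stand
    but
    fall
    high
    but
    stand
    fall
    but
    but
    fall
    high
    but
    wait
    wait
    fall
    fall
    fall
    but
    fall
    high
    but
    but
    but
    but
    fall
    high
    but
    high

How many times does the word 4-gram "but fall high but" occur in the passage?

4

Scanning the 26 overlapping 4-gram windows for "but fall high but":
  position 3–6: but fall high but
  position 10–13: but fall high but
  position 19–22: but fall high but
  position 25–28: but fall high but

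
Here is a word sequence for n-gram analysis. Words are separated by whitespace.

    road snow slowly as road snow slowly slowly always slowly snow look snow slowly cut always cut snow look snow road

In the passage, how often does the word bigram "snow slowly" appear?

Scanning the 20 overlapping bigram windows for "snow slowly":
  position 2–3: snow slowly
  position 6–7: snow slowly
  position 13–14: snow slowly

3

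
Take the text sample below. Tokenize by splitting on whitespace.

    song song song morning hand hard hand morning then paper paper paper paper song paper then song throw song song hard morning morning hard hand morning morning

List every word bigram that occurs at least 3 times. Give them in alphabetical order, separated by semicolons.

Bigram counts meeting the condition (at least 3 times):
  paper paper: 3
  song song: 3

paper paper; song song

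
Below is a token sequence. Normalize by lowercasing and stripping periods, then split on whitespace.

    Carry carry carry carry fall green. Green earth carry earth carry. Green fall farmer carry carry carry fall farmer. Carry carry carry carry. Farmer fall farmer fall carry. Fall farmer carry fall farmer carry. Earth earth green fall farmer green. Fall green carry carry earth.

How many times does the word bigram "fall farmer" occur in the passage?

Scanning the 44 overlapping bigram windows for "fall farmer":
  position 13–14: fall farmer
  position 18–19: fall farmer
  position 25–26: fall farmer
  position 29–30: fall farmer
  position 32–33: fall farmer
  position 38–39: fall farmer

6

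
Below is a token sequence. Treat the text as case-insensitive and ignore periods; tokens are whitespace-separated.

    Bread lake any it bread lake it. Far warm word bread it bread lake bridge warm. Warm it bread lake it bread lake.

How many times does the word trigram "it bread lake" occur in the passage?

Scanning the 21 overlapping trigram windows for "it bread lake":
  position 4–6: it bread lake
  position 12–14: it bread lake
  position 18–20: it bread lake
  position 21–23: it bread lake

4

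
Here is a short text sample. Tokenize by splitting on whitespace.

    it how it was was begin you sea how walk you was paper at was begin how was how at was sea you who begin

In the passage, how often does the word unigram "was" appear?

Scanning the 25 tokens for "was":
  position 4: was
  position 5: was
  position 12: was
  position 15: was
  position 18: was
  position 21: was

6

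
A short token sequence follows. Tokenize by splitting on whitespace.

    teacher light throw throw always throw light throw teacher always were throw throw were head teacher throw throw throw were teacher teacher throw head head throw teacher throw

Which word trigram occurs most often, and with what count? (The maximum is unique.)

"throw throw were", 2 times

Trigram frequencies (highest first):
  throw throw were: 2
  teacher light throw: 1
  light throw throw: 1
  throw throw always: 1
  throw always throw: 1
  always throw light: 1
  … (19 more, each ≤ 1)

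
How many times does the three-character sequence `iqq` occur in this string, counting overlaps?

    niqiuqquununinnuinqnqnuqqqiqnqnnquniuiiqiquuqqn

Sliding a length-3 window over the 47 characters (45 positions):
  (no match at any position)

0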